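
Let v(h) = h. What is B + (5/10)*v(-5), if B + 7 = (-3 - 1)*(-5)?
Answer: 21/2 ≈ 10.500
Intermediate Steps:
B = 13 (B = -7 + (-3 - 1)*(-5) = -7 - 4*(-5) = -7 + 20 = 13)
B + (5/10)*v(-5) = 13 + (5/10)*(-5) = 13 + (5*(⅒))*(-5) = 13 + (½)*(-5) = 13 - 5/2 = 21/2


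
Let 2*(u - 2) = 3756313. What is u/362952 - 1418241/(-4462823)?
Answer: 17793284717755/3239581066992 ≈ 5.4925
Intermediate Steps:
u = 3756317/2 (u = 2 + (½)*3756313 = 2 + 3756313/2 = 3756317/2 ≈ 1.8782e+6)
u/362952 - 1418241/(-4462823) = (3756317/2)/362952 - 1418241/(-4462823) = (3756317/2)*(1/362952) - 1418241*(-1/4462823) = 3756317/725904 + 1418241/4462823 = 17793284717755/3239581066992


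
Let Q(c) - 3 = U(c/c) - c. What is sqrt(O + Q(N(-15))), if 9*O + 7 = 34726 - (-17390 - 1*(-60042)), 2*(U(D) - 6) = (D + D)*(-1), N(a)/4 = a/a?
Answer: I*sqrt(7897)/3 ≈ 29.622*I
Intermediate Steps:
N(a) = 4 (N(a) = 4*(a/a) = 4*1 = 4)
U(D) = 6 - D (U(D) = 6 + ((D + D)*(-1))/2 = 6 + ((2*D)*(-1))/2 = 6 + (-2*D)/2 = 6 - D)
O = -7933/9 (O = -7/9 + (34726 - (-17390 - 1*(-60042)))/9 = -7/9 + (34726 - (-17390 + 60042))/9 = -7/9 + (34726 - 1*42652)/9 = -7/9 + (34726 - 42652)/9 = -7/9 + (1/9)*(-7926) = -7/9 - 2642/3 = -7933/9 ≈ -881.44)
Q(c) = 8 - c (Q(c) = 3 + ((6 - c/c) - c) = 3 + ((6 - 1*1) - c) = 3 + ((6 - 1) - c) = 3 + (5 - c) = 8 - c)
sqrt(O + Q(N(-15))) = sqrt(-7933/9 + (8 - 1*4)) = sqrt(-7933/9 + (8 - 4)) = sqrt(-7933/9 + 4) = sqrt(-7897/9) = I*sqrt(7897)/3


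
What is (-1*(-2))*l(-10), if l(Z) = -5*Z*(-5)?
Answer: -500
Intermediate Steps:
l(Z) = 25*Z
(-1*(-2))*l(-10) = (-1*(-2))*(25*(-10)) = 2*(-250) = -500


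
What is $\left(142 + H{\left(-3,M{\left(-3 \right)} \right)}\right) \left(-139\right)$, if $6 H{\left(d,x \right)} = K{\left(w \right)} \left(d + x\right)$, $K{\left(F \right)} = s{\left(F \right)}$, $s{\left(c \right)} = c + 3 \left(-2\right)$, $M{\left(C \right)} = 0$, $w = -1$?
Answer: $- \frac{40449}{2} \approx -20225.0$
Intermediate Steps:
$s{\left(c \right)} = -6 + c$ ($s{\left(c \right)} = c - 6 = -6 + c$)
$K{\left(F \right)} = -6 + F$
$H{\left(d,x \right)} = - \frac{7 d}{6} - \frac{7 x}{6}$ ($H{\left(d,x \right)} = \frac{\left(-6 - 1\right) \left(d + x\right)}{6} = \frac{\left(-7\right) \left(d + x\right)}{6} = \frac{- 7 d - 7 x}{6} = - \frac{7 d}{6} - \frac{7 x}{6}$)
$\left(142 + H{\left(-3,M{\left(-3 \right)} \right)}\right) \left(-139\right) = \left(142 - - \frac{7}{2}\right) \left(-139\right) = \left(142 + \left(\frac{7}{2} + 0\right)\right) \left(-139\right) = \left(142 + \frac{7}{2}\right) \left(-139\right) = \frac{291}{2} \left(-139\right) = - \frac{40449}{2}$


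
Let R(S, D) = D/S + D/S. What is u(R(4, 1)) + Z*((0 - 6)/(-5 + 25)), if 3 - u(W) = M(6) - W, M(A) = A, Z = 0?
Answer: -5/2 ≈ -2.5000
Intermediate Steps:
R(S, D) = 2*D/S
u(W) = -3 + W (u(W) = 3 - (6 - W) = 3 + (-6 + W) = -3 + W)
u(R(4, 1)) + Z*((0 - 6)/(-5 + 25)) = (-3 + 2*1/4) + 0*((0 - 6)/(-5 + 25)) = (-3 + 2*1*(¼)) + 0*(-6/20) = (-3 + ½) + 0*(-6*1/20) = -5/2 + 0*(-3/10) = -5/2 + 0 = -5/2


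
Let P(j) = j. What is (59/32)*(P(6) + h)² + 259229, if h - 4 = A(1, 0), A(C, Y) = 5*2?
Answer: 519933/2 ≈ 2.5997e+5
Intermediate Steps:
A(C, Y) = 10
h = 14 (h = 4 + 10 = 14)
(59/32)*(P(6) + h)² + 259229 = (59/32)*(6 + 14)² + 259229 = (59*(1/32))*20² + 259229 = (59/32)*400 + 259229 = 1475/2 + 259229 = 519933/2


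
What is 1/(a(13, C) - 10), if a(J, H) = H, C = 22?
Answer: 1/12 ≈ 0.083333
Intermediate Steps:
1/(a(13, C) - 10) = 1/(22 - 10) = 1/12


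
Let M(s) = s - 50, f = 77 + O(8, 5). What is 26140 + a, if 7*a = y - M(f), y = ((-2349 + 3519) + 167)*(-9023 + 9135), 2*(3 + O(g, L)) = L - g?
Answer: 665403/14 ≈ 47529.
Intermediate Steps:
O(g, L) = -3 + L/2 - g/2 (O(g, L) = -3 + (L - g)/2 = -3 + (L/2 - g/2) = -3 + L/2 - g/2)
f = 145/2 (f = 77 + (-3 + (½)*5 - ½*8) = 77 + (-3 + 5/2 - 4) = 77 - 9/2 = 145/2 ≈ 72.500)
M(s) = -50 + s
y = 149744 (y = (1170 + 167)*112 = 1337*112 = 149744)
a = 299443/14 (a = (149744 - (-50 + 145/2))/7 = (149744 - 1*45/2)/7 = (149744 - 45/2)/7 = (⅐)*(299443/2) = 299443/14 ≈ 21389.)
26140 + a = 26140 + 299443/14 = 665403/14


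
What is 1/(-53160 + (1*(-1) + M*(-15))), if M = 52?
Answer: -1/53941 ≈ -1.8539e-5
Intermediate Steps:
1/(-53160 + (1*(-1) + M*(-15))) = 1/(-53160 + (1*(-1) + 52*(-15))) = 1/(-53160 + (-1 - 780)) = 1/(-53160 - 781) = 1/(-53941) = -1/53941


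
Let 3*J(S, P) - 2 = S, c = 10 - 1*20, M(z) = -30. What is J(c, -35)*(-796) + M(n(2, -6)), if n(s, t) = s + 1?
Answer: 6278/3 ≈ 2092.7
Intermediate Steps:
n(s, t) = 1 + s
c = -10 (c = 10 - 20 = -10)
J(S, P) = ⅔ + S/3
J(c, -35)*(-796) + M(n(2, -6)) = (⅔ + (⅓)*(-10))*(-796) - 30 = (⅔ - 10/3)*(-796) - 30 = -8/3*(-796) - 30 = 6368/3 - 30 = 6278/3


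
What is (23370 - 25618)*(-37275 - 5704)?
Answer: 96616792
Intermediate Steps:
(23370 - 25618)*(-37275 - 5704) = -2248*(-42979) = 96616792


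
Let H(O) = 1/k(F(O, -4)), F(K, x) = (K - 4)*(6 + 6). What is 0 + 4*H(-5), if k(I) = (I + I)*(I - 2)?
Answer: 1/5940 ≈ 0.00016835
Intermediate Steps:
F(K, x) = -48 + 12*K (F(K, x) = (-4 + K)*12 = -48 + 12*K)
k(I) = 2*I*(-2 + I) (k(I) = (2*I)*(-2 + I) = 2*I*(-2 + I))
H(O) = 1/(2*(-50 + 12*O)*(-48 + 12*O)) (H(O) = 1/(2*(-48 + 12*O)*(-2 + (-48 + 12*O))) = 1/(2*(-48 + 12*O)*(-50 + 12*O)) = 1/(2*(-50 + 12*O)*(-48 + 12*O)))
0 + 4*H(-5) = 0 + 4*(1/(48*(-25 + 6*(-5))*(-4 - 5))) = 0 + 4*((1/48)/(-25 - 30*(-9))) = 0 + 4*((1/48)*(-⅑)/(-55)) = 0 + 4*((1/48)*(-1/55)*(-⅑)) = 0 + 4*(1/23760) = 0 + 1/5940 = 1/5940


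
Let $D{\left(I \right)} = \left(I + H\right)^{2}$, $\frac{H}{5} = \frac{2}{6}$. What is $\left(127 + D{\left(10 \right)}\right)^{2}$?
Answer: $\frac{5607424}{81} \approx 69228.0$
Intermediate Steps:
$H = \frac{5}{3}$ ($H = 5 \cdot \frac{2}{6} = 5 \cdot 2 \cdot \frac{1}{6} = 5 \cdot \frac{1}{3} = \frac{5}{3} \approx 1.6667$)
$D{\left(I \right)} = \left(\frac{5}{3} + I\right)^{2}$ ($D{\left(I \right)} = \left(I + \frac{5}{3}\right)^{2} = \left(\frac{5}{3} + I\right)^{2}$)
$\left(127 + D{\left(10 \right)}\right)^{2} = \left(127 + \frac{\left(5 + 3 \cdot 10\right)^{2}}{9}\right)^{2} = \left(127 + \frac{\left(5 + 30\right)^{2}}{9}\right)^{2} = \left(127 + \frac{35^{2}}{9}\right)^{2} = \left(127 + \frac{1}{9} \cdot 1225\right)^{2} = \left(127 + \frac{1225}{9}\right)^{2} = \left(\frac{2368}{9}\right)^{2} = \frac{5607424}{81}$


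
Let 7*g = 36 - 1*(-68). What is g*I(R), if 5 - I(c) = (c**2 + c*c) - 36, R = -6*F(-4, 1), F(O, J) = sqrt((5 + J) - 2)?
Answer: -25688/7 ≈ -3669.7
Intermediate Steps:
F(O, J) = sqrt(3 + J)
R = -12 (R = -6*sqrt(3 + 1) = -6*sqrt(4) = -6*2 = -12)
I(c) = 41 - 2*c**2 (I(c) = 5 - ((c**2 + c*c) - 36) = 5 - ((c**2 + c**2) - 36) = 5 - (2*c**2 - 36) = 5 - (-36 + 2*c**2) = 5 + (36 - 2*c**2) = 41 - 2*c**2)
g = 104/7 (g = (36 - 1*(-68))/7 = (36 + 68)/7 = (1/7)*104 = 104/7 ≈ 14.857)
g*I(R) = 104*(41 - 2*(-12)**2)/7 = 104*(41 - 2*144)/7 = 104*(41 - 288)/7 = (104/7)*(-247) = -25688/7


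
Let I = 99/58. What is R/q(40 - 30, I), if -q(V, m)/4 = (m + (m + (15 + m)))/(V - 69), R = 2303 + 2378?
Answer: 8009191/2334 ≈ 3431.5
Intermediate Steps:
I = 99/58 (I = 99*(1/58) = 99/58 ≈ 1.7069)
R = 4681
q(V, m) = -4*(15 + 3*m)/(-69 + V) (q(V, m) = -4*(m + (m + (15 + m)))/(V - 69) = -4*(m + (15 + 2*m))/(-69 + V) = -4*(15 + 3*m)/(-69 + V))
R/q(40 - 30, I) = 4681/((12*(-5 - 1*99/58)/(-69 + (40 - 30)))) = 4681/((12*(-5 - 99/58)/(-69 + 10))) = 4681/((12*(-389/58)/(-59))) = 4681/((12*(-1/59)*(-389/58))) = 4681/(2334/1711) = 4681*(1711/2334) = 8009191/2334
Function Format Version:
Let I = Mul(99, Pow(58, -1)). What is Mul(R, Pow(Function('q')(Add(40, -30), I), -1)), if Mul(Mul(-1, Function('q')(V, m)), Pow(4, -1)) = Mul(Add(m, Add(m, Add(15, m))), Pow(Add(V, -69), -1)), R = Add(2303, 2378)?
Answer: Rational(8009191, 2334) ≈ 3431.5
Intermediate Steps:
I = Rational(99, 58) (I = Mul(99, Rational(1, 58)) = Rational(99, 58) ≈ 1.7069)
R = 4681
Function('q')(V, m) = Mul(-4, Pow(Add(-69, V), -1), Add(15, Mul(3, m))) (Function('q')(V, m) = Mul(-4, Mul(Add(m, Add(m, Add(15, m))), Pow(Add(V, -69), -1))) = Mul(-4, Mul(Add(m, Add(15, Mul(2, m))), Pow(Add(-69, V), -1))) = Mul(-4, Mul(Add(15, Mul(3, m)), Pow(Add(-69, V), -1))) = Mul(-4, Mul(Pow(Add(-69, V), -1), Add(15, Mul(3, m)))) = Mul(-4, Pow(Add(-69, V), -1), Add(15, Mul(3, m))))
Mul(R, Pow(Function('q')(Add(40, -30), I), -1)) = Mul(4681, Pow(Mul(12, Pow(Add(-69, Add(40, -30)), -1), Add(-5, Mul(-1, Rational(99, 58)))), -1)) = Mul(4681, Pow(Mul(12, Pow(Add(-69, 10), -1), Add(-5, Rational(-99, 58))), -1)) = Mul(4681, Pow(Mul(12, Pow(-59, -1), Rational(-389, 58)), -1)) = Mul(4681, Pow(Mul(12, Rational(-1, 59), Rational(-389, 58)), -1)) = Mul(4681, Pow(Rational(2334, 1711), -1)) = Mul(4681, Rational(1711, 2334)) = Rational(8009191, 2334)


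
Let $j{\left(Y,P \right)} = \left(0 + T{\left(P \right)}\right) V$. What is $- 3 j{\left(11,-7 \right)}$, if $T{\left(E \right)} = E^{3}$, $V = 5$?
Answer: $5145$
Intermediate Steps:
$j{\left(Y,P \right)} = 5 P^{3}$ ($j{\left(Y,P \right)} = \left(0 + P^{3}\right) 5 = P^{3} \cdot 5 = 5 P^{3}$)
$- 3 j{\left(11,-7 \right)} = - 3 \cdot 5 \left(-7\right)^{3} = - 3 \cdot 5 \left(-343\right) = \left(-3\right) \left(-1715\right) = 5145$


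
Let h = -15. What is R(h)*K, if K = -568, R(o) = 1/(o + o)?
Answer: 284/15 ≈ 18.933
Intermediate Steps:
R(o) = 1/(2*o)
R(h)*K = ((1/2)/(-15))*(-568) = ((1/2)*(-1/15))*(-568) = -1/30*(-568) = 284/15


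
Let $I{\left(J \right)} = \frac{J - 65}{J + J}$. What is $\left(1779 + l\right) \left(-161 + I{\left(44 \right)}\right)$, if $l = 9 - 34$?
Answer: $- \frac{12443753}{44} \approx -2.8281 \cdot 10^{5}$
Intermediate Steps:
$l = -25$ ($l = 9 - 34 = -25$)
$I{\left(J \right)} = \frac{-65 + J}{2 J}$
$\left(1779 + l\right) \left(-161 + I{\left(44 \right)}\right) = \left(1779 - 25\right) \left(-161 + \frac{-65 + 44}{2 \cdot 44}\right) = 1754 \left(-161 + \frac{1}{2} \cdot \frac{1}{44} \left(-21\right)\right) = 1754 \left(-161 - \frac{21}{88}\right) = 1754 \left(- \frac{14189}{88}\right) = - \frac{12443753}{44}$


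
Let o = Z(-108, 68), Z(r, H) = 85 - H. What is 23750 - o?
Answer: 23733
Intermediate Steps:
o = 17 (o = 85 - 1*68 = 85 - 68 = 17)
23750 - o = 23750 - 1*17 = 23750 - 17 = 23733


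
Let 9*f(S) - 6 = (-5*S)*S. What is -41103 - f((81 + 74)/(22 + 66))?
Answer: -2864641027/69696 ≈ -41102.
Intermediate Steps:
f(S) = ⅔ - 5*S²/9 (f(S) = ⅔ + ((-5*S)*S)/9 = ⅔ + (-5*S²)/9 = ⅔ - 5*S²/9)
-41103 - f((81 + 74)/(22 + 66)) = -41103 - (⅔ - 5*(81 + 74)²/(22 + 66)²/9) = -41103 - (⅔ - 5*(155/88)²/9) = -41103 - (⅔ - 5/9*24025/7744) = -41103 - (⅔ - 120125/69696) = -41103 - 1*(-73661/69696) = -41103 + 73661/69696 = -2864641027/69696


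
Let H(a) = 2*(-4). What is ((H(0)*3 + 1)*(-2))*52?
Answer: 2392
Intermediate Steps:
H(a) = -8
((H(0)*3 + 1)*(-2))*52 = ((-8*3 + 1)*(-2))*52 = ((-24 + 1)*(-2))*52 = -23*(-2)*52 = 46*52 = 2392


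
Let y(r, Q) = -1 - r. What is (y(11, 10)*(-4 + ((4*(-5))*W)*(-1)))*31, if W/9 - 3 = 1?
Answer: -266352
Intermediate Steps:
W = 36 (W = 27 + 9*1 = 27 + 9 = 36)
(y(11, 10)*(-4 + ((4*(-5))*W)*(-1)))*31 = ((-1 - 1*11)*(-4 + ((4*(-5))*36)*(-1)))*31 = ((-1 - 11)*(-4 - 20*36*(-1)))*31 = -12*(-4 - 720*(-1))*31 = -12*(-4 + 720)*31 = -12*716*31 = -8592*31 = -266352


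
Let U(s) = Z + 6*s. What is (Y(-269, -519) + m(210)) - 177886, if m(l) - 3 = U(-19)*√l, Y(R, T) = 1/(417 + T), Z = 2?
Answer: -18144067/102 - 112*√210 ≈ -1.7951e+5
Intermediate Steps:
U(s) = 2 + 6*s
m(l) = 3 - 112*√l (m(l) = 3 + (2 + 6*(-19))*√l = 3 + (2 - 114)*√l = 3 - 112*√l)
(Y(-269, -519) + m(210)) - 177886 = (1/(417 - 519) + (3 - 112*√210)) - 177886 = (1/(-102) + (3 - 112*√210)) - 177886 = (-1/102 + (3 - 112*√210)) - 177886 = (305/102 - 112*√210) - 177886 = -18144067/102 - 112*√210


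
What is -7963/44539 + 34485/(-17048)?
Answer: -1671680639/759300872 ≈ -2.2016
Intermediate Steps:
-7963/44539 + 34485/(-17048) = -7963*1/44539 + 34485*(-1/17048) = -7963/44539 - 34485/17048 = -1671680639/759300872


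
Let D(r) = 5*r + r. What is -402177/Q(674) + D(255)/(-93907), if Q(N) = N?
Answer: -37768266759/63293318 ≈ -596.72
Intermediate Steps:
D(r) = 6*r
-402177/Q(674) + D(255)/(-93907) = -402177/674 + (6*255)/(-93907) = -402177*1/674 + 1530*(-1/93907) = -402177/674 - 1530/93907 = -37768266759/63293318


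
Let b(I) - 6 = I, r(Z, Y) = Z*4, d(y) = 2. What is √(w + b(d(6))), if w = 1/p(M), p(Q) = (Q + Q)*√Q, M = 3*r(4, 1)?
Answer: √(18432 + 2*√3)/48 ≈ 2.8287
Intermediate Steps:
r(Z, Y) = 4*Z
b(I) = 6 + I
M = 48 (M = 3*(4*4) = 3*16 = 48)
p(Q) = 2*Q^(3/2) (p(Q) = (2*Q)*√Q = 2*Q^(3/2))
w = √3/1152 (w = 1/(2*48^(3/2)) = 1/(2*(192*√3)) = 1/(384*√3) = √3/1152 ≈ 0.0015035)
√(w + b(d(6))) = √(√3/1152 + (6 + 2)) = √(√3/1152 + 8) = √(8 + √3/1152)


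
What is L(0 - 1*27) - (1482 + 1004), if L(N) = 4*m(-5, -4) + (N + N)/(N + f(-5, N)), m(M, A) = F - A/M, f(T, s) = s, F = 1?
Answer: -12421/5 ≈ -2484.2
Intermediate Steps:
m(M, A) = 1 - A/M
L(N) = 9/5 (L(N) = 4*((-5 - 1*(-4))/(-5)) + (N + N)/(N + N) = 4*(-(-5 + 4)/5) + (2*N)/((2*N)) = 4*(-1/5*(-1)) + (2*N)*(1/(2*N)) = 4*(1/5) + 1 = 4/5 + 1 = 9/5)
L(0 - 1*27) - (1482 + 1004) = 9/5 - (1482 + 1004) = 9/5 - 1*2486 = 9/5 - 2486 = -12421/5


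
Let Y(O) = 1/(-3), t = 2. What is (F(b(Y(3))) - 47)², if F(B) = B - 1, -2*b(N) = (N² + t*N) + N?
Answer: 183184/81 ≈ 2261.5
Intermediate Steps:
Y(O) = -⅓
b(N) = -3*N/2 - N²/2 (b(N) = -((N² + 2*N) + N)/2 = -(N² + 3*N)/2 = -3*N/2 - N²/2)
F(B) = -1 + B
(F(b(Y(3))) - 47)² = ((-1 - ½*(-⅓)*(3 - ⅓)) - 47)² = ((-1 - ½*(-⅓)*8/3) - 47)² = ((-1 + 4/9) - 47)² = (-5/9 - 47)² = (-428/9)² = 183184/81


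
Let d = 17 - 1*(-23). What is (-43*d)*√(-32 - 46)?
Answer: -1720*I*√78 ≈ -15191.0*I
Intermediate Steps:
d = 40 (d = 17 + 23 = 40)
(-43*d)*√(-32 - 46) = (-43*40)*√(-32 - 46) = -1720*I*√78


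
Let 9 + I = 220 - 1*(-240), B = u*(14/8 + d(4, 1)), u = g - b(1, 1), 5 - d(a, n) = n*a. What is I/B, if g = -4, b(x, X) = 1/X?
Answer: -164/5 ≈ -32.800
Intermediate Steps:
d(a, n) = 5 - a*n (d(a, n) = 5 - n*a = 5 - a*n)
u = -5 (u = -4 - 1/1 = -4 - 1*1 = -4 - 1 = -5)
B = -55/4 (B = -5*(14/8 + (5 - 1*4*1)) = -5*(14*(⅛) + (5 - 4)) = -5*(7/4 + 1) = -5*11/4 = -55/4 ≈ -13.750)
I = 451 (I = -9 + (220 - 1*(-240)) = -9 + (220 + 240) = -9 + 460 = 451)
I/B = 451/(-55/4) = 451*(-4/55) = -164/5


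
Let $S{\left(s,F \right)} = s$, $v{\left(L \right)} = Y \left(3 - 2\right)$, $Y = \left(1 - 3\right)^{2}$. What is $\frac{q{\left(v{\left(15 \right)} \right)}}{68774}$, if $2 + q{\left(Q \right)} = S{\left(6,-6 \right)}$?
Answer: $\frac{2}{34387} \approx 5.8162 \cdot 10^{-5}$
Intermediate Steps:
$Y = 4$ ($Y = \left(-2\right)^{2} = 4$)
$v{\left(L \right)} = 4$ ($v{\left(L \right)} = 4 \left(3 - 2\right) = 4 \cdot 1 = 4$)
$q{\left(Q \right)} = 4$ ($q{\left(Q \right)} = -2 + 6 = 4$)
$\frac{q{\left(v{\left(15 \right)} \right)}}{68774} = \frac{4}{68774} = 4 \cdot \frac{1}{68774} = \frac{2}{34387}$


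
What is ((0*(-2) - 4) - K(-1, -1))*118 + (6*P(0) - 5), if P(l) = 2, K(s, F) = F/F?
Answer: -583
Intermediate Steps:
K(s, F) = 1
((0*(-2) - 4) - K(-1, -1))*118 + (6*P(0) - 5) = ((0*(-2) - 4) - 1*1)*118 + (6*2 - 5) = ((0 - 4) - 1)*118 + (12 - 5) = (-4 - 1)*118 + 7 = -5*118 + 7 = -590 + 7 = -583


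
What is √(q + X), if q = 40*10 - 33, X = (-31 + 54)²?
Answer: 8*√14 ≈ 29.933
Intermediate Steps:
X = 529 (X = 23² = 529)
q = 367 (q = 400 - 33 = 367)
√(q + X) = √(367 + 529) = √896 = 8*√14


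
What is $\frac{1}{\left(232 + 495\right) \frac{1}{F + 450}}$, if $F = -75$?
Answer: $\frac{375}{727} \approx 0.51582$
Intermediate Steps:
$\frac{1}{\left(232 + 495\right) \frac{1}{F + 450}} = \frac{1}{\left(232 + 495\right) \frac{1}{-75 + 450}} = \frac{1}{727 \cdot \frac{1}{375}} = \frac{1}{\frac{727}{375}} = \frac{375}{727}$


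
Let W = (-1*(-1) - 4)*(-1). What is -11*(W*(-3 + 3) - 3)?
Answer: 33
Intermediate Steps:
W = 3 (W = (1 - 4)*(-1) = -3*(-1) = 3)
-11*(W*(-3 + 3) - 3) = -11*(3*(-3 + 3) - 3) = -11*(3*0 - 3) = -11*(0 - 3) = -11*(-3) = 33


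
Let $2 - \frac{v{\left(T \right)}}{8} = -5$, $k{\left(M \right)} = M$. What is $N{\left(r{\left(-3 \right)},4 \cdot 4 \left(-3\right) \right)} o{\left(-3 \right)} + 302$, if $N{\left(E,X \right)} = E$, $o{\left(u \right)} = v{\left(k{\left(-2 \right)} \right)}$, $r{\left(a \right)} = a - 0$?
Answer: $134$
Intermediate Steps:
$r{\left(a \right)} = a$ ($r{\left(a \right)} = a + 0 = a$)
$v{\left(T \right)} = 56$ ($v{\left(T \right)} = 16 - -40 = 16 + 40 = 56$)
$o{\left(u \right)} = 56$
$N{\left(r{\left(-3 \right)},4 \cdot 4 \left(-3\right) \right)} o{\left(-3 \right)} + 302 = \left(-3\right) 56 + 302 = -168 + 302 = 134$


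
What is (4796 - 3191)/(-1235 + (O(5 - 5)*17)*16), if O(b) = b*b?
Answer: -321/247 ≈ -1.2996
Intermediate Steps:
O(b) = b²
(4796 - 3191)/(-1235 + (O(5 - 5)*17)*16) = (4796 - 3191)/(-1235 + ((5 - 5)²*17)*16) = 1605/(-1235 + (0²*17)*16) = 1605/(-1235 + (0*17)*16) = 1605/(-1235 + 0*16) = 1605/(-1235 + 0) = 1605/(-1235) = 1605*(-1/1235) = -321/247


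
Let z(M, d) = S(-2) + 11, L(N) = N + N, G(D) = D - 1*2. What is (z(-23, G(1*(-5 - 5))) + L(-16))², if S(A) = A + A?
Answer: 625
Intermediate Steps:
S(A) = 2*A
G(D) = -2 + D (G(D) = D - 2 = -2 + D)
L(N) = 2*N
z(M, d) = 7 (z(M, d) = 2*(-2) + 11 = -4 + 11 = 7)
(z(-23, G(1*(-5 - 5))) + L(-16))² = (7 + 2*(-16))² = (7 - 32)² = (-25)² = 625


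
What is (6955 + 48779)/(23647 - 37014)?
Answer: -55734/13367 ≈ -4.1695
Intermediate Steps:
(6955 + 48779)/(23647 - 37014) = 55734/(-13367) = 55734*(-1/13367) = -55734/13367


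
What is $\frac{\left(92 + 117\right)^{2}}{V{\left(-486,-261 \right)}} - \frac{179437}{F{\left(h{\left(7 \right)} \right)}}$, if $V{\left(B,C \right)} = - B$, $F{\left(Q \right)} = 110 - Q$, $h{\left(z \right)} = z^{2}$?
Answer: $- \frac{84541841}{29646} \approx -2851.7$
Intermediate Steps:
$\frac{\left(92 + 117\right)^{2}}{V{\left(-486,-261 \right)}} - \frac{179437}{F{\left(h{\left(7 \right)} \right)}} = \frac{\left(92 + 117\right)^{2}}{\left(-1\right) \left(-486\right)} - \frac{179437}{110 - 7^{2}} = \frac{209^{2}}{486} - \frac{179437}{110 - 49} = 43681 \cdot \frac{1}{486} - \frac{179437}{110 - 49} = \frac{43681}{486} - \frac{179437}{61} = - \frac{84541841}{29646}$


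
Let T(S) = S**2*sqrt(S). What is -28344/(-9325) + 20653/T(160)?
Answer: 28344/9325 + 20653*sqrt(10)/1024000 ≈ 3.1034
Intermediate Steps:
T(S) = S**(5/2)
-28344/(-9325) + 20653/T(160) = -28344/(-9325) + 20653/(160**(5/2)) = -28344*(-1/9325) + 20653/((102400*sqrt(10))) = 28344/9325 + 20653*(sqrt(10)/1024000) = 28344/9325 + 20653*sqrt(10)/1024000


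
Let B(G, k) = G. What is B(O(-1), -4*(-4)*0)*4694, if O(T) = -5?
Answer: -23470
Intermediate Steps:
B(O(-1), -4*(-4)*0)*4694 = -5*4694 = -23470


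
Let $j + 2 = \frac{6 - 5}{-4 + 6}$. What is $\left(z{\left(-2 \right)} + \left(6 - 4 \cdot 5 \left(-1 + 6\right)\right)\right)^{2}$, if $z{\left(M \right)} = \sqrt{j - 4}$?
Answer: $\frac{\left(-188 + i \sqrt{22}\right)^{2}}{4} \approx 8830.5 - 440.9 i$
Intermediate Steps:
$j = - \frac{3}{2}$ ($j = -2 + \frac{6 - 5}{-4 + 6} = -2 + \frac{6 + \left(-5 + 0\right)}{2} = -2 + \left(6 - 5\right) \frac{1}{2} = -2 + 1 \cdot \frac{1}{2} = -2 + \frac{1}{2} = - \frac{3}{2} \approx -1.5$)
$z{\left(M \right)} = \frac{i \sqrt{22}}{2}$ ($z{\left(M \right)} = \sqrt{- \frac{3}{2} - 4} = \sqrt{- \frac{11}{2}} = \frac{i \sqrt{22}}{2}$)
$\left(z{\left(-2 \right)} + \left(6 - 4 \cdot 5 \left(-1 + 6\right)\right)\right)^{2} = \left(\frac{i \sqrt{22}}{2} + \left(6 - 4 \cdot 5 \left(-1 + 6\right)\right)\right)^{2} = \left(\frac{i \sqrt{22}}{2} + \left(6 - 4 \cdot 5 \cdot 5\right)\right)^{2} = \left(\frac{i \sqrt{22}}{2} + \left(6 - 100\right)\right)^{2} = \left(\frac{i \sqrt{22}}{2} - 94\right)^{2} = \left(-94 + \frac{i \sqrt{22}}{2}\right)^{2}$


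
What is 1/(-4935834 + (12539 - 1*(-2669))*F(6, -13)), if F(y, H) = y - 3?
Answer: -1/4890210 ≈ -2.0449e-7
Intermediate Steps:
F(y, H) = -3 + y
1/(-4935834 + (12539 - 1*(-2669))*F(6, -13)) = 1/(-4935834 + (12539 - 1*(-2669))*(-3 + 6)) = 1/(-4935834 + (12539 + 2669)*3) = 1/(-4935834 + 15208*3) = 1/(-4935834 + 45624) = 1/(-4890210) = -1/4890210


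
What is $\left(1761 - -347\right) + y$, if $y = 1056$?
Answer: $3164$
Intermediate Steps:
$\left(1761 - -347\right) + y = \left(1761 - -347\right) + 1056 = \left(1761 + 347\right) + 1056 = 2108 + 1056 = 3164$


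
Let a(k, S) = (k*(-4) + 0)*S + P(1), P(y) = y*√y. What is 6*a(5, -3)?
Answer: 366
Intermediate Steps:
P(y) = y^(3/2)
a(k, S) = 1 - 4*S*k (a(k, S) = (k*(-4) + 0)*S + 1^(3/2) = (-4*k + 0)*S + 1 = (-4*k)*S + 1 = -4*S*k + 1 = 1 - 4*S*k)
6*a(5, -3) = 6*(1 - 4*(-3)*5) = 6*(1 + 60) = 6*61 = 366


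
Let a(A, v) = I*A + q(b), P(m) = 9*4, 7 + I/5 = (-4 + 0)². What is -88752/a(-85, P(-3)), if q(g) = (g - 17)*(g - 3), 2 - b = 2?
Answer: 14792/629 ≈ 23.517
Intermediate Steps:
b = 0 (b = 2 - 1*2 = 2 - 2 = 0)
I = 45 (I = -35 + 5*(-4 + 0)² = -35 + 5*(-4)² = -35 + 5*16 = -35 + 80 = 45)
q(g) = (-17 + g)*(-3 + g)
P(m) = 36
a(A, v) = 51 + 45*A (a(A, v) = 45*A + (51 + 0² - 20*0) = 45*A + (51 + 0 + 0) = 45*A + 51 = 51 + 45*A)
-88752/a(-85, P(-3)) = -88752/(51 + 45*(-85)) = -88752/(51 - 3825) = -88752/(-3774) = -88752*(-1/3774) = 14792/629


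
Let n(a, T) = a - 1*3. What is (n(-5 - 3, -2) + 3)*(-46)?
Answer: 368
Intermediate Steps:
n(a, T) = -3 + a (n(a, T) = a - 3 = -3 + a)
(n(-5 - 3, -2) + 3)*(-46) = ((-3 + (-5 - 3)) + 3)*(-46) = ((-3 - 8) + 3)*(-46) = (-11 + 3)*(-46) = -8*(-46) = 368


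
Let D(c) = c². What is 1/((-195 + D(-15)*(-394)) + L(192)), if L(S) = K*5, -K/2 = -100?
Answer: -1/87845 ≈ -1.1384e-5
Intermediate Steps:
K = 200 (K = -2*(-100) = 200)
L(S) = 1000 (L(S) = 200*5 = 1000)
1/((-195 + D(-15)*(-394)) + L(192)) = 1/((-195 + (-15)²*(-394)) + 1000) = 1/((-195 + 225*(-394)) + 1000) = 1/((-195 - 88650) + 1000) = 1/(-88845 + 1000) = 1/(-87845) = -1/87845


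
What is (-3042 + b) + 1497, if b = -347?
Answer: -1892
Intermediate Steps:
(-3042 + b) + 1497 = (-3042 - 347) + 1497 = -3389 + 1497 = -1892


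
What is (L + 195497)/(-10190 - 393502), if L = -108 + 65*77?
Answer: -33399/67282 ≈ -0.49640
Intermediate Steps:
L = 4897 (L = -108 + 5005 = 4897)
(L + 195497)/(-10190 - 393502) = (4897 + 195497)/(-10190 - 393502) = 200394/(-403692) = 200394*(-1/403692) = -33399/67282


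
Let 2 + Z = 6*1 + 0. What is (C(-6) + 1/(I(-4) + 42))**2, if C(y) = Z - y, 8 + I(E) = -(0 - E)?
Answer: 90601/900 ≈ 100.67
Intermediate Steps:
I(E) = -8 + E (I(E) = -8 - (0 - E) = -8 - (-1)*E = -8 + E)
Z = 4 (Z = -2 + (6*1 + 0) = -2 + (6 + 0) = -2 + 6 = 4)
C(y) = 4 - y
(C(-6) + 1/(I(-4) + 42))**2 = ((4 - 1*(-6)) + 1/((-8 - 4) + 42))**2 = ((4 + 6) + 1/(-12 + 42))**2 = (10 + 1/30)**2 = (301/30)**2 = 90601/900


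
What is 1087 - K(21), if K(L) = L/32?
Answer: 34763/32 ≈ 1086.3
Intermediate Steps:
K(L) = L/32 (K(L) = L*(1/32) = L/32)
1087 - K(21) = 1087 - 21/32 = 34763/32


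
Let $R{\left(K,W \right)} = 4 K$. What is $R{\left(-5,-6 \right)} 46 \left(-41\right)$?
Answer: $37720$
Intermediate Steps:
$R{\left(-5,-6 \right)} 46 \left(-41\right) = 4 \left(-5\right) 46 \left(-41\right) = \left(-20\right) 46 \left(-41\right) = \left(-920\right) \left(-41\right) = 37720$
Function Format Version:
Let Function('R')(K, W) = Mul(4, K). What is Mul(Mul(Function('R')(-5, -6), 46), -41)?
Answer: 37720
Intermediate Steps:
Mul(Mul(Function('R')(-5, -6), 46), -41) = Mul(Mul(Mul(4, -5), 46), -41) = Mul(Mul(-20, 46), -41) = Mul(-920, -41) = 37720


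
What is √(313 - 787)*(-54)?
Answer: -54*I*√474 ≈ -1175.7*I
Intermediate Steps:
√(313 - 787)*(-54) = √(-474)*(-54) = (I*√474)*(-54) = -54*I*√474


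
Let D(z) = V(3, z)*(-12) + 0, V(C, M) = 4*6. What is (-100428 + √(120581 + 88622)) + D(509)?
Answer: -100716 + √209203 ≈ -1.0026e+5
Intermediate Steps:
V(C, M) = 24
D(z) = -288 (D(z) = 24*(-12) + 0 = -288 + 0 = -288)
(-100428 + √(120581 + 88622)) + D(509) = (-100428 + √(120581 + 88622)) - 288 = (-100428 + √209203) - 288 = -100716 + √209203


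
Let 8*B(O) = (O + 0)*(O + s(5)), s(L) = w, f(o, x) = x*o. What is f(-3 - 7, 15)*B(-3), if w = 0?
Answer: -675/4 ≈ -168.75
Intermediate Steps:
f(o, x) = o*x
s(L) = 0
B(O) = O²/8 (B(O) = ((O + 0)*(O + 0))/8 = (O*O)/8 = O²/8)
f(-3 - 7, 15)*B(-3) = ((-3 - 7)*15)*((⅛)*(-3)²) = (-10*15)*((⅛)*9) = -150*9/8 = -675/4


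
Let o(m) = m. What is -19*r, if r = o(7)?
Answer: -133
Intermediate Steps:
r = 7
-19*r = -19*7 = -133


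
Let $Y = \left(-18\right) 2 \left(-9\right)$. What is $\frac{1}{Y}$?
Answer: $\frac{1}{324} \approx 0.0030864$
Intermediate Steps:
$Y = 324$ ($Y = \left(-36\right) \left(-9\right) = 324$)
$\frac{1}{Y} = \frac{1}{324}$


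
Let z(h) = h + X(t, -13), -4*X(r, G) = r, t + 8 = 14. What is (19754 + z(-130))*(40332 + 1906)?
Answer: 828815155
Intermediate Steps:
t = 6 (t = -8 + 14 = 6)
X(r, G) = -r/4
z(h) = -3/2 + h (z(h) = h - ¼*6 = h - 3/2 = -3/2 + h)
(19754 + z(-130))*(40332 + 1906) = (19754 + (-3/2 - 130))*(40332 + 1906) = (19754 - 263/2)*42238 = (39245/2)*42238 = 828815155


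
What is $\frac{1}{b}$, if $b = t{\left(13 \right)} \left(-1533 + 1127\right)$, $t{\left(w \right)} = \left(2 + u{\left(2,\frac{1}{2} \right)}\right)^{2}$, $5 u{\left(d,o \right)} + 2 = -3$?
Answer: $- \frac{1}{406} \approx -0.0024631$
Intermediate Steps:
$u{\left(d,o \right)} = -1$ ($u{\left(d,o \right)} = - \frac{2}{5} + \frac{1}{5} \left(-3\right) = - \frac{2}{5} - \frac{3}{5} = -1$)
$t{\left(w \right)} = 1$ ($t{\left(w \right)} = \left(2 - 1\right)^{2} = 1^{2} = 1$)
$b = -406$ ($b = 1 \left(-1533 + 1127\right) = 1 \left(-406\right) = -406$)
$\frac{1}{b} = \frac{1}{-406} = - \frac{1}{406}$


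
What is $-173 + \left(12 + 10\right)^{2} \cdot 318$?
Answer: $153739$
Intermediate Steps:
$-173 + \left(12 + 10\right)^{2} \cdot 318 = -173 + 22^{2} \cdot 318 = -173 + 484 \cdot 318 = -173 + 153912 = 153739$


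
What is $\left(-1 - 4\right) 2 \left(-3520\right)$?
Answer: $35200$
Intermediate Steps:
$\left(-1 - 4\right) 2 \left(-3520\right) = \left(-5\right) 2 \left(-3520\right) = \left(-10\right) \left(-3520\right) = 35200$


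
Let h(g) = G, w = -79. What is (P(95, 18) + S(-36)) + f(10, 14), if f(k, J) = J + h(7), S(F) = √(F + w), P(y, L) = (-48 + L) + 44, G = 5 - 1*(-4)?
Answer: 37 + I*√115 ≈ 37.0 + 10.724*I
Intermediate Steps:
G = 9 (G = 5 + 4 = 9)
P(y, L) = -4 + L
h(g) = 9
S(F) = √(-79 + F) (S(F) = √(F - 79) = √(-79 + F))
f(k, J) = 9 + J (f(k, J) = J + 9 = 9 + J)
(P(95, 18) + S(-36)) + f(10, 14) = ((-4 + 18) + √(-79 - 36)) + (9 + 14) = (14 + √(-115)) + 23 = (14 + I*√115) + 23 = 37 + I*√115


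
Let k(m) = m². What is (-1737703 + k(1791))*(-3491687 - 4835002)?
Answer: -12240049642842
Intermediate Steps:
(-1737703 + k(1791))*(-3491687 - 4835002) = (-1737703 + 1791²)*(-3491687 - 4835002) = (-1737703 + 3207681)*(-8326689) = 1469978*(-8326689) = -12240049642842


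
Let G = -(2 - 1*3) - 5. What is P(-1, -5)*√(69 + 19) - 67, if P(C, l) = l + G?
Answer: -67 - 18*√22 ≈ -151.43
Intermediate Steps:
G = -4 (G = -(2 - 3) - 5 = -1*(-1) - 5 = 1 - 5 = -4)
P(C, l) = -4 + l (P(C, l) = l - 4 = -4 + l)
P(-1, -5)*√(69 + 19) - 67 = (-4 - 5)*√(69 + 19) - 67 = -18*√22 - 67 = -67 - 18*√22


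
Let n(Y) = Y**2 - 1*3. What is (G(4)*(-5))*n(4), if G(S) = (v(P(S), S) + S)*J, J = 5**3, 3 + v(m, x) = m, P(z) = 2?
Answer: -24375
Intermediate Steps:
v(m, x) = -3 + m
J = 125
G(S) = -125 + 125*S (G(S) = ((-3 + 2) + S)*125 = (-1 + S)*125 = -125 + 125*S)
n(Y) = -3 + Y**2 (n(Y) = Y**2 - 3 = -3 + Y**2)
(G(4)*(-5))*n(4) = ((-125 + 125*4)*(-5))*(-3 + 4**2) = ((-125 + 500)*(-5))*(-3 + 16) = (375*(-5))*13 = -1875*13 = -24375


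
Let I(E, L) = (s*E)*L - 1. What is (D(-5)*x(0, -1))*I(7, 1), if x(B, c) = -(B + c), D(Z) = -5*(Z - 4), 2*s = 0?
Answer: -45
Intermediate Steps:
s = 0 (s = (½)*0 = 0)
I(E, L) = -1 (I(E, L) = (0*E)*L - 1 = 0*L - 1 = 0 - 1 = -1)
D(Z) = 20 - 5*Z (D(Z) = -5*(-4 + Z) = 20 - 5*Z)
x(B, c) = -B - c
(D(-5)*x(0, -1))*I(7, 1) = ((20 - 5*(-5))*(-1*0 - 1*(-1)))*(-1) = ((20 + 25)*(0 + 1))*(-1) = (45*1)*(-1) = 45*(-1) = -45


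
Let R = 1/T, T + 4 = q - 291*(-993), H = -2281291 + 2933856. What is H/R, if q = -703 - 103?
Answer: 188038562445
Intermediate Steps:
q = -806
H = 652565
T = 288153 (T = -4 + (-806 - 291*(-993)) = -4 + (-806 + 288963) = -4 + 288157 = 288153)
R = 1/288153 ≈ 3.4704e-6
H/R = 652565/(1/288153) = 652565*288153 = 188038562445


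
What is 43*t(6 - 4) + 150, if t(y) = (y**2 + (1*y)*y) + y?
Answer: 580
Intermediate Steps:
t(y) = y + 2*y**2 (t(y) = (y**2 + y*y) + y = (y**2 + y**2) + y = 2*y**2 + y = y + 2*y**2)
43*t(6 - 4) + 150 = 43*((6 - 4)*(1 + 2*(6 - 4))) + 150 = 43*(2*(1 + 2*2)) + 150 = 43*(2*(1 + 4)) + 150 = 43*(2*5) + 150 = 43*10 + 150 = 430 + 150 = 580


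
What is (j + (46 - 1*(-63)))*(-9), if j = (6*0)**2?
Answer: -981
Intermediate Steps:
j = 0 (j = 0**2 = 0)
(j + (46 - 1*(-63)))*(-9) = (0 + (46 - 1*(-63)))*(-9) = (0 + (46 + 63))*(-9) = (0 + 109)*(-9) = 109*(-9) = -981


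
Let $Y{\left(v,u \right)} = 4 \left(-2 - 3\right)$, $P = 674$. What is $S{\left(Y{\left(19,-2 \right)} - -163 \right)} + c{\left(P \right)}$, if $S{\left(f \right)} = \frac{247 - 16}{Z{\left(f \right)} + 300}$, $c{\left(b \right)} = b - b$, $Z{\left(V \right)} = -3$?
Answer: $\frac{7}{9} \approx 0.77778$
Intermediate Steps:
$Y{\left(v,u \right)} = -20$ ($Y{\left(v,u \right)} = 4 \left(-5\right) = -20$)
$c{\left(b \right)} = 0$
$S{\left(f \right)} = \frac{7}{9}$ ($S{\left(f \right)} = \frac{247 - 16}{-3 + 300} = \frac{231}{297} = 231 \cdot \frac{1}{297} = \frac{7}{9}$)
$S{\left(Y{\left(19,-2 \right)} - -163 \right)} + c{\left(P \right)} = \frac{7}{9} + 0 = \frac{7}{9}$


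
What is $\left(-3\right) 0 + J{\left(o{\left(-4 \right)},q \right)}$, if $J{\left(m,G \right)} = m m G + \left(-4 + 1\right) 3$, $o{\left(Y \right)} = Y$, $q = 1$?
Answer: $7$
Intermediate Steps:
$J{\left(m,G \right)} = -9 + G m^{2}$ ($J{\left(m,G \right)} = m^{2} G - 9 = G m^{2} - 9 = -9 + G m^{2}$)
$\left(-3\right) 0 + J{\left(o{\left(-4 \right)},q \right)} = \left(-3\right) 0 - \left(9 - \left(-4\right)^{2}\right) = 0 + \left(-9 + 1 \cdot 16\right) = 0 + \left(-9 + 16\right) = 0 + 7 = 7$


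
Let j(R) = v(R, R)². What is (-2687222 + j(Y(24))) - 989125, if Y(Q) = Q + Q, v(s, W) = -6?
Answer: -3676311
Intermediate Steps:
Y(Q) = 2*Q
j(R) = 36 (j(R) = (-6)² = 36)
(-2687222 + j(Y(24))) - 989125 = (-2687222 + 36) - 989125 = -2687186 - 989125 = -3676311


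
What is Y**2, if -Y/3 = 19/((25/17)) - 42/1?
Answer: 4756761/625 ≈ 7610.8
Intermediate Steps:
Y = 2181/25 (Y = -3*(19/((25/17)) - 42/1) = -3*(19/((25*(1/17))) - 42*1) = -3*(19/(25/17) - 42) = -3*(19*(17/25) - 42) = -3*(323/25 - 42) = -3*(-727/25) = 2181/25 ≈ 87.240)
Y**2 = (2181/25)**2 = 4756761/625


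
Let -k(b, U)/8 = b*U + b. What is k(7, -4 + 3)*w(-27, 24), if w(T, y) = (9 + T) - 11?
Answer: 0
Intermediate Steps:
w(T, y) = -2 + T
k(b, U) = -8*b - 8*U*b (k(b, U) = -8*(b*U + b) = -8*(U*b + b) = -8*(b + U*b) = -8*b - 8*U*b)
k(7, -4 + 3)*w(-27, 24) = (-8*7*(1 + (-4 + 3)))*(-2 - 27) = -8*7*(1 - 1)*(-29) = -8*7*0*(-29) = 0*(-29) = 0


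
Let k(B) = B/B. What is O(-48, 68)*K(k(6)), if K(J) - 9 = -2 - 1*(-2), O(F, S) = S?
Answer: 612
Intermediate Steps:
k(B) = 1
K(J) = 9 (K(J) = 9 + (-2 - 1*(-2)) = 9 + (-2 + 2) = 9 + 0 = 9)
O(-48, 68)*K(k(6)) = 68*9 = 612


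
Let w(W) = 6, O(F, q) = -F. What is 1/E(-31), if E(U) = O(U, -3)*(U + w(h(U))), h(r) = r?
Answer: -1/775 ≈ -0.0012903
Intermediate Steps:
E(U) = -U*(6 + U) (E(U) = (-U)*(U + 6) = (-U)*(6 + U) = -U*(6 + U))
1/E(-31) = 1/(-1*(-31)*(6 - 31)) = 1/(-1*(-31)*(-25)) = 1/(-775) = -1/775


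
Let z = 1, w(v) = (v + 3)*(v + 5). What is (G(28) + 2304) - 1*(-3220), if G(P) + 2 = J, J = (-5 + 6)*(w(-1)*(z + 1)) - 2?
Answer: 5536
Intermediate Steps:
w(v) = (3 + v)*(5 + v)
J = 14 (J = (-5 + 6)*((15 + (-1)**2 + 8*(-1))*(1 + 1)) - 2 = 1*((15 + 1 - 8)*2) - 2 = 1*(8*2) - 2 = 1*16 - 2 = 16 - 2 = 14)
G(P) = 12 (G(P) = -2 + 14 = 12)
(G(28) + 2304) - 1*(-3220) = (12 + 2304) - 1*(-3220) = 2316 + 3220 = 5536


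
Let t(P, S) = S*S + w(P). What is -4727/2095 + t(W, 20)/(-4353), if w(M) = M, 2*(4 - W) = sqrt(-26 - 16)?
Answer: -21423011/9119535 + I*sqrt(42)/8706 ≈ -2.3491 + 0.0007444*I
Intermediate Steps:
W = 4 - I*sqrt(42)/2 (W = 4 - sqrt(-26 - 16)/2 = 4 - I*sqrt(42)/2 ≈ 4.0 - 3.2404*I)
t(P, S) = P + S**2 (t(P, S) = S*S + P = S**2 + P = P + S**2)
-4727/2095 + t(W, 20)/(-4353) = -4727/2095 + ((4 - I*sqrt(42)/2) + 20**2)/(-4353) = -4727*1/2095 + ((4 - I*sqrt(42)/2) + 400)*(-1/4353) = -4727/2095 + (404 - I*sqrt(42)/2)*(-1/4353) = -4727/2095 + (-404/4353 + I*sqrt(42)/8706) = -21423011/9119535 + I*sqrt(42)/8706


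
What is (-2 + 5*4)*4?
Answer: 72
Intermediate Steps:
(-2 + 5*4)*4 = (-2 + 20)*4 = 18*4 = 72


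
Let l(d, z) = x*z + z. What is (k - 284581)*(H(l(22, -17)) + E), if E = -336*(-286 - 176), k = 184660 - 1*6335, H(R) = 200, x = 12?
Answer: -16515582592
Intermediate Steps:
l(d, z) = 13*z (l(d, z) = 12*z + z = 13*z)
k = 178325 (k = 184660 - 6335 = 178325)
E = 155232 (E = -336*(-462) = 155232)
(k - 284581)*(H(l(22, -17)) + E) = (178325 - 284581)*(200 + 155232) = -106256*155432 = -16515582592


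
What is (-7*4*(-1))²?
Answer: 784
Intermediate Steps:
(-7*4*(-1))² = (-28*(-1))² = 28² = 784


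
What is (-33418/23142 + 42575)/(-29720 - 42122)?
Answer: -35187044/59377413 ≈ -0.59260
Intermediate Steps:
(-33418/23142 + 42575)/(-29720 - 42122) = (-33418*1/23142 + 42575)/(-71842) = (-2387/1653 + 42575)*(-1/71842) = (70374088/1653)*(-1/71842) = -35187044/59377413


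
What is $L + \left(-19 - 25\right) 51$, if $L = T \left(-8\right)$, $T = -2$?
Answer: $-2228$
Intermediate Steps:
$L = 16$ ($L = \left(-2\right) \left(-8\right) = 16$)
$L + \left(-19 - 25\right) 51 = 16 + \left(-19 - 25\right) 51 = 16 - 2244 = -2228$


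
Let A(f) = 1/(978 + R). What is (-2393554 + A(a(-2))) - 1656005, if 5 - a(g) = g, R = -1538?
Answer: -2267753041/560 ≈ -4.0496e+6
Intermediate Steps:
a(g) = 5 - g
A(f) = -1/560 (A(f) = 1/(978 - 1538) = 1/(-560) = -1/560)
(-2393554 + A(a(-2))) - 1656005 = (-2393554 - 1/560) - 1656005 = -1340390241/560 - 1656005 = -2267753041/560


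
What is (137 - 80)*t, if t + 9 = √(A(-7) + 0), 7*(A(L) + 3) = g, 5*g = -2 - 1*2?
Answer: -513 + 57*I*√3815/35 ≈ -513.0 + 100.59*I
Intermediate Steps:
g = -⅘ (g = (-2 - 1*2)/5 = (-2 - 2)/5 = (⅕)*(-4) = -⅘ ≈ -0.80000)
A(L) = -109/35 (A(L) = -3 + (⅐)*(-⅘) = -3 - 4/35 = -109/35)
t = -9 + I*√3815/35 (t = -9 + √(-109/35 + 0) = -9 + √(-109/35) = -9 + I*√3815/35 ≈ -9.0 + 1.7647*I)
(137 - 80)*t = (137 - 80)*(-9 + I*√3815/35) = 57*(-9 + I*√3815/35) = -513 + 57*I*√3815/35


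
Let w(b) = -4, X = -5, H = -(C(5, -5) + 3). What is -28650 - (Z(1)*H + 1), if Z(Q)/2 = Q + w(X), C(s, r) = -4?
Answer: -28645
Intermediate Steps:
H = 1 (H = -(-4 + 3) = -1*(-1) = 1)
Z(Q) = -8 + 2*Q (Z(Q) = 2*(Q - 4) = 2*(-4 + Q) = -8 + 2*Q)
-28650 - (Z(1)*H + 1) = -28650 - ((-8 + 2*1)*1 + 1) = -28650 - ((-8 + 2)*1 + 1) = -28650 - (-6*1 + 1) = -28650 - (-6 + 1) = -28650 - 1*(-5) = -28650 + 5 = -28645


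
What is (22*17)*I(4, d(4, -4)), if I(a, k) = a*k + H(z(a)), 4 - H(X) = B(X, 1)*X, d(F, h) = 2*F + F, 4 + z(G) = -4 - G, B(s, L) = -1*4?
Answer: 1496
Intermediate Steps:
B(s, L) = -4
z(G) = -8 - G (z(G) = -4 + (-4 - G) = -8 - G)
d(F, h) = 3*F
H(X) = 4 + 4*X (H(X) = 4 - (-4)*X = 4 + 4*X)
I(a, k) = -28 - 4*a + a*k (I(a, k) = a*k + (4 + 4*(-8 - a)) = a*k + (4 + (-32 - 4*a)) = a*k + (-28 - 4*a) = -28 - 4*a + a*k)
(22*17)*I(4, d(4, -4)) = (22*17)*(-28 - 4*4 + 4*(3*4)) = 374*(-28 - 16 + 4*12) = 374*(-28 - 16 + 48) = 374*4 = 1496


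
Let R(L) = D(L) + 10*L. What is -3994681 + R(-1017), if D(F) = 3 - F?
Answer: -4003831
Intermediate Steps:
R(L) = 3 + 9*L (R(L) = (3 - L) + 10*L = 3 + 9*L)
-3994681 + R(-1017) = -3994681 + (3 + 9*(-1017)) = -3994681 + (3 - 9153) = -3994681 - 9150 = -4003831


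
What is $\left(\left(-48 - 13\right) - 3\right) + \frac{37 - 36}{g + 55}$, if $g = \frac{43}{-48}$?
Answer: $- \frac{166160}{2597} \approx -63.982$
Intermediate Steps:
$g = - \frac{43}{48}$ ($g = 43 \left(- \frac{1}{48}\right) = - \frac{43}{48} \approx -0.89583$)
$\left(\left(-48 - 13\right) - 3\right) + \frac{37 - 36}{g + 55} = \left(\left(-48 - 13\right) - 3\right) + \frac{37 - 36}{- \frac{43}{48} + 55} = \left(-61 - 3\right) + \frac{1}{\frac{2597}{48}} \cdot 1 = -64 + \frac{48}{2597} \cdot 1 = -64 + \frac{48}{2597} = - \frac{166160}{2597}$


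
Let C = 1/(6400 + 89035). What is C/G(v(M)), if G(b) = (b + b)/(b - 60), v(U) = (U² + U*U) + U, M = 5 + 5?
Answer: 1/267218 ≈ 3.7423e-6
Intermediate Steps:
M = 10
v(U) = U + 2*U² (v(U) = (U² + U²) + U = 2*U² + U = U + 2*U²)
G(b) = 2*b/(-60 + b) (G(b) = (2*b)/(-60 + b) = 2*b/(-60 + b))
C = 1/95435 ≈ 1.0478e-5
C/G(v(M)) = 1/(95435*((2*(10*(1 + 2*10))/(-60 + 10*(1 + 2*10))))) = 1/(95435*((2*(10*(1 + 20))/(-60 + 10*(1 + 20))))) = 1/(95435*((2*(10*21)/(-60 + 10*21)))) = 1/(95435*((2*210/(-60 + 210)))) = 1/(95435*((2*210/150))) = 1/(95435*((2*210*(1/150)))) = 1/(95435*(14/5)) = (1/95435)*(5/14) = 1/267218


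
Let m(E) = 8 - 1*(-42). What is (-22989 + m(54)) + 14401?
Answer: -8538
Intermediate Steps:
m(E) = 50 (m(E) = 8 + 42 = 50)
(-22989 + m(54)) + 14401 = (-22989 + 50) + 14401 = -22939 + 14401 = -8538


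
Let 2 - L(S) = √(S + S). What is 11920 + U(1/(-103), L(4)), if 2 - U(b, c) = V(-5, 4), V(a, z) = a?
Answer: 11927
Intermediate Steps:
L(S) = 2 - √2*√S (L(S) = 2 - √(S + S) = 2 - √(2*S) = 2 - √2*√S)
U(b, c) = 7 (U(b, c) = 2 - 1*(-5) = 2 + 5 = 7)
11920 + U(1/(-103), L(4)) = 11920 + 7 = 11927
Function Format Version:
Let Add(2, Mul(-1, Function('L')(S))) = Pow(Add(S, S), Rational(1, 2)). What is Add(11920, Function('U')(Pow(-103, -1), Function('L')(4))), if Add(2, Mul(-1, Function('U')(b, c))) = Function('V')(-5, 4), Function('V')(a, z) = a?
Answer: 11927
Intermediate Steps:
Function('L')(S) = Add(2, Mul(-1, Pow(2, Rational(1, 2)), Pow(S, Rational(1, 2)))) (Function('L')(S) = Add(2, Mul(-1, Pow(Add(S, S), Rational(1, 2)))) = Add(2, Mul(-1, Pow(Mul(2, S), Rational(1, 2)))) = Add(2, Mul(-1, Mul(Pow(2, Rational(1, 2)), Pow(S, Rational(1, 2))))) = Add(2, Mul(-1, Pow(2, Rational(1, 2)), Pow(S, Rational(1, 2)))))
Function('U')(b, c) = 7 (Function('U')(b, c) = Add(2, Mul(-1, -5)) = Add(2, 5) = 7)
Add(11920, Function('U')(Pow(-103, -1), Function('L')(4))) = Add(11920, 7) = 11927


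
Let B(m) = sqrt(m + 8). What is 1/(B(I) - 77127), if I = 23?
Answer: -77127/5948574098 - sqrt(31)/5948574098 ≈ -1.2967e-5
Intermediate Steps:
B(m) = sqrt(8 + m)
1/(B(I) - 77127) = 1/(sqrt(8 + 23) - 77127) = 1/(sqrt(31) - 77127) = 1/(-77127 + sqrt(31))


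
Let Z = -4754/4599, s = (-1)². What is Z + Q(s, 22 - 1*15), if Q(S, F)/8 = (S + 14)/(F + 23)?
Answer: 13642/4599 ≈ 2.9663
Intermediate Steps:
s = 1
Q(S, F) = 8*(14 + S)/(23 + F) (Q(S, F) = 8*((S + 14)/(F + 23)) = 8*((14 + S)/(23 + F)) = 8*(14 + S)/(23 + F))
Z = -4754/4599 (Z = -4754*1/4599 = -4754/4599 ≈ -1.0337)
Z + Q(s, 22 - 1*15) = -4754/4599 + 8*(14 + 1)/(23 + (22 - 1*15)) = -4754/4599 + 8*15/(23 + (22 - 15)) = -4754/4599 + 8*15/(23 + 7) = -4754/4599 + 8*15/30 = -4754/4599 + 8*(1/30)*15 = -4754/4599 + 4 = 13642/4599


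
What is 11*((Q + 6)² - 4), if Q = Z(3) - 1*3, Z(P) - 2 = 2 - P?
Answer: 132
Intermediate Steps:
Z(P) = 4 - P (Z(P) = 2 + (2 - P) = 4 - P)
Q = -2 (Q = (4 - 1*3) - 1*3 = (4 - 3) - 3 = 1 - 3 = -2)
11*((Q + 6)² - 4) = 11*((-2 + 6)² - 4) = 11*(4² - 4) = 11*(16 - 4) = 11*12 = 132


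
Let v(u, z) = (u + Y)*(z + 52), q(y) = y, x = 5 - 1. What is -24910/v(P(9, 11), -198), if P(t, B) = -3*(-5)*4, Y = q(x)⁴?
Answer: 12455/23068 ≈ 0.53993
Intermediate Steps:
x = 4
Y = 256 (Y = 4⁴ = 256)
P(t, B) = 60 (P(t, B) = 15*4 = 60)
v(u, z) = (52 + z)*(256 + u) (v(u, z) = (u + 256)*(z + 52) = (256 + u)*(52 + z) = (52 + z)*(256 + u))
-24910/v(P(9, 11), -198) = -24910/(13312 + 52*60 + 256*(-198) + 60*(-198)) = -24910/(13312 + 3120 - 50688 - 11880) = -24910/(-46136) = -24910*(-1/46136) = 12455/23068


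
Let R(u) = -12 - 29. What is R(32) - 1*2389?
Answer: -2430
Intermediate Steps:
R(u) = -41
R(32) - 1*2389 = -41 - 1*2389 = -41 - 2389 = -2430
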